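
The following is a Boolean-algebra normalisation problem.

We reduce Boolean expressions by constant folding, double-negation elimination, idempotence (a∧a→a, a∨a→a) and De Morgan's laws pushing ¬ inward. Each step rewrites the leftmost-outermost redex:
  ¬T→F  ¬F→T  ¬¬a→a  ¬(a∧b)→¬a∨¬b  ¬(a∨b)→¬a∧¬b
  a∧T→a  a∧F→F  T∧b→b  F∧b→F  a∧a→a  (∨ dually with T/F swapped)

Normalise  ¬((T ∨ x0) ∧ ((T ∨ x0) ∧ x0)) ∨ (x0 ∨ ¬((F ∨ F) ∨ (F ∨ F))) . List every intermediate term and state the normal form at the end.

  start: ¬((T ∨ x0) ∧ ((T ∨ x0) ∧ x0)) ∨ (x0 ∨ ¬((F ∨ F) ∨ (F ∨ F)))
  →1  (¬(T ∨ x0) ∨ ¬((T ∨ x0) ∧ x0)) ∨ (x0 ∨ ¬((F ∨ F) ∨ (F ∨ F)))
  →2  ((¬T ∧ ¬x0) ∨ ¬((T ∨ x0) ∧ x0)) ∨ (x0 ∨ ¬((F ∨ F) ∨ (F ∨ F)))
  →3  ((F ∧ ¬x0) ∨ ¬((T ∨ x0) ∧ x0)) ∨ (x0 ∨ ¬((F ∨ F) ∨ (F ∨ F)))
  →4  (F ∨ ¬((T ∨ x0) ∧ x0)) ∨ (x0 ∨ ¬((F ∨ F) ∨ (F ∨ F)))
  →5  ¬((T ∨ x0) ∧ x0) ∨ (x0 ∨ ¬((F ∨ F) ∨ (F ∨ F)))
  →6  (¬(T ∨ x0) ∨ ¬x0) ∨ (x0 ∨ ¬((F ∨ F) ∨ (F ∨ F)))
  →7  ((¬T ∧ ¬x0) ∨ ¬x0) ∨ (x0 ∨ ¬((F ∨ F) ∨ (F ∨ F)))
  →8  ((F ∧ ¬x0) ∨ ¬x0) ∨ (x0 ∨ ¬((F ∨ F) ∨ (F ∨ F)))
  →9  (F ∨ ¬x0) ∨ (x0 ∨ ¬((F ∨ F) ∨ (F ∨ F)))
  →10  ¬x0 ∨ (x0 ∨ ¬((F ∨ F) ∨ (F ∨ F)))
  →11  ¬x0 ∨ (x0 ∨ (¬(F ∨ F) ∧ ¬(F ∨ F)))
  →12  ¬x0 ∨ (x0 ∨ ¬(F ∨ F))
  →13  ¬x0 ∨ (x0 ∨ (¬F ∧ ¬F))
  →14  ¬x0 ∨ (x0 ∨ ¬F)
  →15  ¬x0 ∨ (x0 ∨ T)
  →16  ¬x0 ∨ T
  →17  T

Answer: normal form = T  (in 17 steps)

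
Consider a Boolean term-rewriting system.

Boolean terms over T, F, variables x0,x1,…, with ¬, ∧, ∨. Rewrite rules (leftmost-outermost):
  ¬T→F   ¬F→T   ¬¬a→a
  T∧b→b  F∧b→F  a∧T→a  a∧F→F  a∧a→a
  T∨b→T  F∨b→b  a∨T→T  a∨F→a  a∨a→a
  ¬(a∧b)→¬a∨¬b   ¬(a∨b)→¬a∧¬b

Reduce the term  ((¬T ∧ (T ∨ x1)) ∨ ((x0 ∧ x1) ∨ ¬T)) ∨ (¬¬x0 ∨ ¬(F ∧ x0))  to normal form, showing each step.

  start: ((¬T ∧ (T ∨ x1)) ∨ ((x0 ∧ x1) ∨ ¬T)) ∨ (¬¬x0 ∨ ¬(F ∧ x0))
  step 1: ((F ∧ (T ∨ x1)) ∨ ((x0 ∧ x1) ∨ ¬T)) ∨ (¬¬x0 ∨ ¬(F ∧ x0))
  step 2: (F ∨ ((x0 ∧ x1) ∨ ¬T)) ∨ (¬¬x0 ∨ ¬(F ∧ x0))
  step 3: ((x0 ∧ x1) ∨ ¬T) ∨ (¬¬x0 ∨ ¬(F ∧ x0))
  step 4: ((x0 ∧ x1) ∨ F) ∨ (¬¬x0 ∨ ¬(F ∧ x0))
  step 5: (x0 ∧ x1) ∨ (¬¬x0 ∨ ¬(F ∧ x0))
  step 6: (x0 ∧ x1) ∨ (x0 ∨ ¬(F ∧ x0))
  step 7: (x0 ∧ x1) ∨ (x0 ∨ (¬F ∨ ¬x0))
  step 8: (x0 ∧ x1) ∨ (x0 ∨ (T ∨ ¬x0))
  step 9: (x0 ∧ x1) ∨ (x0 ∨ T)
  step 10: (x0 ∧ x1) ∨ T
  step 11: T

Answer: normal form = T  (in 11 steps)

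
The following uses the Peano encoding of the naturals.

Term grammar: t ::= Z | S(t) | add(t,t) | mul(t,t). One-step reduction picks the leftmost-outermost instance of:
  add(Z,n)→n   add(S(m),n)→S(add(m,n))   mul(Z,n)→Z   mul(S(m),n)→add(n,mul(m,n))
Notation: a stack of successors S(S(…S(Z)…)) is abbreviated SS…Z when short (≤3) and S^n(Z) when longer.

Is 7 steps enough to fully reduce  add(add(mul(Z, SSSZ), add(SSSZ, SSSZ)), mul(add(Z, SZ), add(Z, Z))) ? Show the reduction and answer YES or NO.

Answer: NO — after 7 steps the term is S(S(add(S(add(Z, SSSZ)), mul(add(Z, SZ), add(Z, Z))))), not yet normal

Reduction:
  start: add(add(mul(Z, SSSZ), add(SSSZ, SSSZ)), mul(add(Z, SZ), add(Z, Z)))
  →1  add(add(Z, add(SSSZ, SSSZ)), mul(add(Z, SZ), add(Z, Z)))
  →2  add(add(SSSZ, SSSZ), mul(add(Z, SZ), add(Z, Z)))
  →3  add(S(add(SSZ, SSSZ)), mul(add(Z, SZ), add(Z, Z)))
  →4  S(add(add(SSZ, SSSZ), mul(add(Z, SZ), add(Z, Z))))
  →5  S(add(S(add(SZ, SSSZ)), mul(add(Z, SZ), add(Z, Z))))
  →6  S(S(add(add(SZ, SSSZ), mul(add(Z, SZ), add(Z, Z)))))
  →7  S(S(add(S(add(Z, SSSZ)), mul(add(Z, SZ), add(Z, Z)))))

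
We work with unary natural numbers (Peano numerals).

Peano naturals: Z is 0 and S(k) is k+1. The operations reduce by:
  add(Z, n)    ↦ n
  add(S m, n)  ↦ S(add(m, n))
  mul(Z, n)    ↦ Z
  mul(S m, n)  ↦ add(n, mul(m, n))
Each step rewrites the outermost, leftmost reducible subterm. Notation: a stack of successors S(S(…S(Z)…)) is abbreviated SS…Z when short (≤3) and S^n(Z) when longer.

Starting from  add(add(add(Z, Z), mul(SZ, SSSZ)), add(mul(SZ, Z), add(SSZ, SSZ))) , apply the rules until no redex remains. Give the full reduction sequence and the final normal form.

Answer: normal form = S^7(Z)  (in 19 steps)

Derivation:
  start: add(add(add(Z, Z), mul(SZ, SSSZ)), add(mul(SZ, Z), add(SSZ, SSZ)))
  [1] add(add(Z, mul(SZ, SSSZ)), add(mul(SZ, Z), add(SSZ, SSZ)))
  [2] add(mul(SZ, SSSZ), add(mul(SZ, Z), add(SSZ, SSZ)))
  [3] add(add(SSSZ, mul(Z, SSSZ)), add(mul(SZ, Z), add(SSZ, SSZ)))
  [4] add(S(add(SSZ, mul(Z, SSSZ))), add(mul(SZ, Z), add(SSZ, SSZ)))
  [5] S(add(add(SSZ, mul(Z, SSSZ)), add(mul(SZ, Z), add(SSZ, SSZ))))
  [6] S(add(S(add(SZ, mul(Z, SSSZ))), add(mul(SZ, Z), add(SSZ, SSZ))))
  [7] S(S(add(add(SZ, mul(Z, SSSZ)), add(mul(SZ, Z), add(SSZ, SSZ)))))
  [8] S(S(add(S(add(Z, mul(Z, SSSZ))), add(mul(SZ, Z), add(SSZ, SSZ)))))
  [9] S(S(S(add(add(Z, mul(Z, SSSZ)), add(mul(SZ, Z), add(SSZ, SSZ))))))
  [10] S(S(S(add(mul(Z, SSSZ), add(mul(SZ, Z), add(SSZ, SSZ))))))
  [11] S(S(S(add(Z, add(mul(SZ, Z), add(SSZ, SSZ))))))
  [12] S(S(S(add(mul(SZ, Z), add(SSZ, SSZ)))))
  [13] S(S(S(add(add(Z, mul(Z, Z)), add(SSZ, SSZ)))))
  [14] S(S(S(add(mul(Z, Z), add(SSZ, SSZ)))))
  [15] S(S(S(add(Z, add(SSZ, SSZ)))))
  [16] S(S(S(add(SSZ, SSZ))))
  [17] S(S(S(S(add(SZ, SSZ)))))
  [18] S(S(S(S(S(add(Z, SSZ))))))
  [19] S^7(Z)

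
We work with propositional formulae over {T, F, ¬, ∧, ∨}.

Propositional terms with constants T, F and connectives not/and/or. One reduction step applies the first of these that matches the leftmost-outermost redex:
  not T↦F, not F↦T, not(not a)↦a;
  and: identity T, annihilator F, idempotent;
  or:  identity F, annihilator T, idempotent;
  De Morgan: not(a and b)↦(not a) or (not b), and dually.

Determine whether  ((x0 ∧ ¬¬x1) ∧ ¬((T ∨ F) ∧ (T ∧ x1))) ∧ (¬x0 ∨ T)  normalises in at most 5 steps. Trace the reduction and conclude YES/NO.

Answer: NO — after 5 steps the term is ((x0 ∧ x1) ∧ (F ∨ ¬(T ∧ x1))) ∧ (¬x0 ∨ T), not yet normal

Derivation:
  start: ((x0 ∧ ¬¬x1) ∧ ¬((T ∨ F) ∧ (T ∧ x1))) ∧ (¬x0 ∨ T)
  [1] ((x0 ∧ x1) ∧ ¬((T ∨ F) ∧ (T ∧ x1))) ∧ (¬x0 ∨ T)
  [2] ((x0 ∧ x1) ∧ (¬(T ∨ F) ∨ ¬(T ∧ x1))) ∧ (¬x0 ∨ T)
  [3] ((x0 ∧ x1) ∧ ((¬T ∧ ¬F) ∨ ¬(T ∧ x1))) ∧ (¬x0 ∨ T)
  [4] ((x0 ∧ x1) ∧ ((F ∧ ¬F) ∨ ¬(T ∧ x1))) ∧ (¬x0 ∨ T)
  [5] ((x0 ∧ x1) ∧ (F ∨ ¬(T ∧ x1))) ∧ (¬x0 ∨ T)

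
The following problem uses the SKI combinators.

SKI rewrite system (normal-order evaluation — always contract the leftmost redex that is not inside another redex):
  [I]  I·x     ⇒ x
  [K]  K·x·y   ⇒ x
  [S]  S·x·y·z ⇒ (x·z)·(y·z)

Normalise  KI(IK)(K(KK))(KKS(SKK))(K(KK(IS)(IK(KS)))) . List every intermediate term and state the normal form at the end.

Answer: normal form = K  (in 4 steps)

Derivation:
  start: KI(IK)(K(KK))(KKS(SKK))(K(KK(IS)(IK(KS))))
  [1] I(K(KK))(KKS(SKK))(K(KK(IS)(IK(KS))))
  [2] K(KK)(KKS(SKK))(K(KK(IS)(IK(KS))))
  [3] KK(K(KK(IS)(IK(KS))))
  [4] K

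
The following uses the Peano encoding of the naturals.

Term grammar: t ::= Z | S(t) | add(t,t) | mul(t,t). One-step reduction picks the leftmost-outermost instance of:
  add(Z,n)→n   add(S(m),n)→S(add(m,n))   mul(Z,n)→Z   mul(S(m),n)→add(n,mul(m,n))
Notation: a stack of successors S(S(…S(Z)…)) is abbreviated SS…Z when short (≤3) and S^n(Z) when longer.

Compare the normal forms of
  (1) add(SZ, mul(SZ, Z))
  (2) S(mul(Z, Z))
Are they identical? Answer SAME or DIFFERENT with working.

Answer: SAME — A ⇓ SZ, B ⇓ SZ

Derivation:
Term A:
  start: add(SZ, mul(SZ, Z))
  [1] S(add(Z, mul(SZ, Z)))
  [2] S(mul(SZ, Z))
  [3] S(add(Z, mul(Z, Z)))
  [4] S(mul(Z, Z))
  [5] SZ

Term B:
  start: S(mul(Z, Z))
  [1] SZ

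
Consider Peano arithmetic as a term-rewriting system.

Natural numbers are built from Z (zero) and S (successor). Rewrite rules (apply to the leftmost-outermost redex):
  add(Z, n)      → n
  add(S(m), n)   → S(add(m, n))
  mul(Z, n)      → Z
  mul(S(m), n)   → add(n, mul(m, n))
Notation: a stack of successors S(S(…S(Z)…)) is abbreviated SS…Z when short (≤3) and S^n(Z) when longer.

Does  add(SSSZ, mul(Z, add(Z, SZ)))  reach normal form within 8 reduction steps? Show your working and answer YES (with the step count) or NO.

Answer: YES — reaches normal form SSSZ in 5 ≤ 8 steps

Working:
  start: add(SSSZ, mul(Z, add(Z, SZ)))
  step 1: S(add(SSZ, mul(Z, add(Z, SZ))))
  step 2: S(S(add(SZ, mul(Z, add(Z, SZ)))))
  step 3: S(S(S(add(Z, mul(Z, add(Z, SZ))))))
  step 4: S(S(S(mul(Z, add(Z, SZ)))))
  step 5: SSSZ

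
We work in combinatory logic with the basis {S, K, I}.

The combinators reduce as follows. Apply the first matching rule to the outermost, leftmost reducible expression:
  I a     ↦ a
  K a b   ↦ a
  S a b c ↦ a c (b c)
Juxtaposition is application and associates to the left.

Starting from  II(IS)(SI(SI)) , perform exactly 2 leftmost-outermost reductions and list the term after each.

Answer: after 2 steps: IS(SI(SI))

Reduction:
  start: II(IS)(SI(SI))
  [1] I(IS)(SI(SI))
  [2] IS(SI(SI))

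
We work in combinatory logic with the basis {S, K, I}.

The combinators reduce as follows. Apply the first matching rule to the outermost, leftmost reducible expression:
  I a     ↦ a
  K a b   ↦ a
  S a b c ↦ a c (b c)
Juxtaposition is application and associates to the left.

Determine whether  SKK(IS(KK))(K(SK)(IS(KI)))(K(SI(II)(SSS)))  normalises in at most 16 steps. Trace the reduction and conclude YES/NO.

Answer: YES — reaches normal form K(SK(K(S(SSS)(S(SSS))))) in 13 ≤ 16 steps

Reduction:
  start: SKK(IS(KK))(K(SK)(IS(KI)))(K(SI(II)(SSS)))
  [1] K(IS(KK))(K(IS(KK)))(K(SK)(IS(KI)))(K(SI(II)(SSS)))
  [2] IS(KK)(K(SK)(IS(KI)))(K(SI(II)(SSS)))
  [3] S(KK)(K(SK)(IS(KI)))(K(SI(II)(SSS)))
  [4] KK(K(SI(II)(SSS)))(K(SK)(IS(KI))(K(SI(II)(SSS))))
  [5] K(K(SK)(IS(KI))(K(SI(II)(SSS))))
  [6] K(SK(K(SI(II)(SSS))))
  [7] K(SK(K(I(SSS)(II(SSS)))))
  [8] K(SK(K(SSS(II(SSS)))))
  [9] K(SK(K(S(II(SSS))(S(II(SSS))))))
  [10] K(SK(K(S(I(SSS))(S(II(SSS))))))
  [11] K(SK(K(S(SSS)(S(II(SSS))))))
  [12] K(SK(K(S(SSS)(S(I(SSS))))))
  [13] K(SK(K(S(SSS)(S(SSS)))))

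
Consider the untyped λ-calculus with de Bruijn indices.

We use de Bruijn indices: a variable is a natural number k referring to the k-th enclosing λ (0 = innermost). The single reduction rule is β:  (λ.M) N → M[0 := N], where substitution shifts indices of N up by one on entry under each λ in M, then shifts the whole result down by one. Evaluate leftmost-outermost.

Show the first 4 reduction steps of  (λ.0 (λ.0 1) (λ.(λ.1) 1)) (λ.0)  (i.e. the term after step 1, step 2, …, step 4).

  start: (λ.0 (λ.0 1) (λ.(λ.1) 1)) (λ.0)
  step 1: (λ.0) (λ.0 (λ.0)) (λ.(λ.1) (λ.0))
  step 2: (λ.0 (λ.0)) (λ.(λ.1) (λ.0))
  step 3: (λ.(λ.1) (λ.0)) (λ.0)
  step 4: (λ.λ.0) (λ.0)

Answer: after 4 steps: (λ.λ.0) (λ.0)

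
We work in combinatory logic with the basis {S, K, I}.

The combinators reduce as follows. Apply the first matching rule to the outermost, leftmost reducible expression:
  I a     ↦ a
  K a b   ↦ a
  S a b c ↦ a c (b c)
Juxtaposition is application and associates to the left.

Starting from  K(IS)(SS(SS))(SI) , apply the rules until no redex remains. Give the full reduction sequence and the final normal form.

  start: K(IS)(SS(SS))(SI)
  step 1: IS(SI)
  step 2: S(SI)

Answer: normal form = S(SI)  (in 2 steps)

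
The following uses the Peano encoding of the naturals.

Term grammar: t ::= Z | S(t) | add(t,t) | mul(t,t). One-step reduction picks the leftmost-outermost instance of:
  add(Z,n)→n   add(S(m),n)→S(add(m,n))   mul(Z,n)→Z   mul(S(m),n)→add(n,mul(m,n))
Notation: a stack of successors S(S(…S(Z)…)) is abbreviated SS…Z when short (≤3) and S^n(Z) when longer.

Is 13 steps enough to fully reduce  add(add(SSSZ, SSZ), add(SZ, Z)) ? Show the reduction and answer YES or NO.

  start: add(add(SSSZ, SSZ), add(SZ, Z))
  →1  add(S(add(SSZ, SSZ)), add(SZ, Z))
  →2  S(add(add(SSZ, SSZ), add(SZ, Z)))
  →3  S(add(S(add(SZ, SSZ)), add(SZ, Z)))
  →4  S(S(add(add(SZ, SSZ), add(SZ, Z))))
  →5  S(S(add(S(add(Z, SSZ)), add(SZ, Z))))
  →6  S(S(S(add(add(Z, SSZ), add(SZ, Z)))))
  →7  S(S(S(add(SSZ, add(SZ, Z)))))
  →8  S(S(S(S(add(SZ, add(SZ, Z))))))
  →9  S(S(S(S(S(add(Z, add(SZ, Z)))))))
  →10  S(S(S(S(S(add(SZ, Z))))))
  →11  S(S(S(S(S(S(add(Z, Z)))))))
  →12  S^6(Z)

Answer: YES — reaches normal form S^6(Z) in 12 ≤ 13 steps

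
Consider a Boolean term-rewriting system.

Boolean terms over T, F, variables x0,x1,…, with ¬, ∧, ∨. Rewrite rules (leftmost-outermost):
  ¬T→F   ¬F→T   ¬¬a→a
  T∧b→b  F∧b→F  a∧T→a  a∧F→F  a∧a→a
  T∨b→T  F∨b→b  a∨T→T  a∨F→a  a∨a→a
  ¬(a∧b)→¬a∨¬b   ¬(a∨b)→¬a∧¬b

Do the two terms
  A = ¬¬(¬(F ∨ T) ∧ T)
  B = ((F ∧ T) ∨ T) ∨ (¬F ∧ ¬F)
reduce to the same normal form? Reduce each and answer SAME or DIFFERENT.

Term A:
  start: ¬¬(¬(F ∨ T) ∧ T)
  step 1: ¬(F ∨ T) ∧ T
  step 2: ¬(F ∨ T)
  step 3: ¬F ∧ ¬T
  step 4: T ∧ ¬T
  step 5: ¬T
  step 6: F

Term B:
  start: ((F ∧ T) ∨ T) ∨ (¬F ∧ ¬F)
  step 1: T ∨ (¬F ∧ ¬F)
  step 2: T

Answer: DIFFERENT — A ⇓ F, B ⇓ T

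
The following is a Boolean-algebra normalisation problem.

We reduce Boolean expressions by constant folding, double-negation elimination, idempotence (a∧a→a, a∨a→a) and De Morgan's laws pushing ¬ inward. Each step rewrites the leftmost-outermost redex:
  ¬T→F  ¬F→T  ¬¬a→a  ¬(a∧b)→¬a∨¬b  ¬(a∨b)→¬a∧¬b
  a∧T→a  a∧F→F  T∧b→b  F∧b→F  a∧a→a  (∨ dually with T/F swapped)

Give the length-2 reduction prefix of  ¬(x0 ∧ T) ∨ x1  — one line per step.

Answer: after 2 steps: (¬x0 ∨ F) ∨ x1

Reduction:
  start: ¬(x0 ∧ T) ∨ x1
  step 1: (¬x0 ∨ ¬T) ∨ x1
  step 2: (¬x0 ∨ F) ∨ x1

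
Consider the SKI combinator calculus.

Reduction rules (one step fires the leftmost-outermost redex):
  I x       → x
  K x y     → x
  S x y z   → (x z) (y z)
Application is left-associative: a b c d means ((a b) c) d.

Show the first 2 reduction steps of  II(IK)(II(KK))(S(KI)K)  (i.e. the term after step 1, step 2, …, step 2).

Answer: after 2 steps: IK(II(KK))(S(KI)K)

Derivation:
  start: II(IK)(II(KK))(S(KI)K)
  step 1: I(IK)(II(KK))(S(KI)K)
  step 2: IK(II(KK))(S(KI)K)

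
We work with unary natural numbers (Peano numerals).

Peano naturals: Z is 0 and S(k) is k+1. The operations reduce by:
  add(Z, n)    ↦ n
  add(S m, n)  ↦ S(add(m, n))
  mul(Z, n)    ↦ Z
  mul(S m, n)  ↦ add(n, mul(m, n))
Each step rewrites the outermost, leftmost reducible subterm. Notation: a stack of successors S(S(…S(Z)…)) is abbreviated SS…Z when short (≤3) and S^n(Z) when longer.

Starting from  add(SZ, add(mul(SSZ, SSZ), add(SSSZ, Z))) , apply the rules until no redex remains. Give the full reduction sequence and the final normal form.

  start: add(SZ, add(mul(SSZ, SSZ), add(SSSZ, Z)))
  step 1: S(add(Z, add(mul(SSZ, SSZ), add(SSSZ, Z))))
  step 2: S(add(mul(SSZ, SSZ), add(SSSZ, Z)))
  step 3: S(add(add(SSZ, mul(SZ, SSZ)), add(SSSZ, Z)))
  step 4: S(add(S(add(SZ, mul(SZ, SSZ))), add(SSSZ, Z)))
  step 5: S(S(add(add(SZ, mul(SZ, SSZ)), add(SSSZ, Z))))
  step 6: S(S(add(S(add(Z, mul(SZ, SSZ))), add(SSSZ, Z))))
  step 7: S(S(S(add(add(Z, mul(SZ, SSZ)), add(SSSZ, Z)))))
  step 8: S(S(S(add(mul(SZ, SSZ), add(SSSZ, Z)))))
  step 9: S(S(S(add(add(SSZ, mul(Z, SSZ)), add(SSSZ, Z)))))
  step 10: S(S(S(add(S(add(SZ, mul(Z, SSZ))), add(SSSZ, Z)))))
  step 11: S(S(S(S(add(add(SZ, mul(Z, SSZ)), add(SSSZ, Z))))))
  step 12: S(S(S(S(add(S(add(Z, mul(Z, SSZ))), add(SSSZ, Z))))))
  step 13: S(S(S(S(S(add(add(Z, mul(Z, SSZ)), add(SSSZ, Z)))))))
  step 14: S(S(S(S(S(add(mul(Z, SSZ), add(SSSZ, Z)))))))
  step 15: S(S(S(S(S(add(Z, add(SSSZ, Z)))))))
  step 16: S(S(S(S(S(add(SSSZ, Z))))))
  step 17: S(S(S(S(S(S(add(SSZ, Z)))))))
  step 18: S(S(S(S(S(S(S(add(SZ, Z))))))))
  step 19: S(S(S(S(S(S(S(S(add(Z, Z)))))))))
  step 20: S^8(Z)

Answer: normal form = S^8(Z)  (in 20 steps)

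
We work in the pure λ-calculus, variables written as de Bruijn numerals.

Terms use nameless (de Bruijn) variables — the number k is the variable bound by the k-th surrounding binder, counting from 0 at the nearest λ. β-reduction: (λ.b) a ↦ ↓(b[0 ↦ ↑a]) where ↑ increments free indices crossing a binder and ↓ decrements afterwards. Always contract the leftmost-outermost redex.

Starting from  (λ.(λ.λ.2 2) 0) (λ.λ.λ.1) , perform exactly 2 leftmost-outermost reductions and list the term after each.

  start: (λ.(λ.λ.2 2) 0) (λ.λ.λ.1)
  step 1: (λ.λ.(λ.λ.λ.1) (λ.λ.λ.1)) (λ.λ.λ.1)
  step 2: λ.(λ.λ.λ.1) (λ.λ.λ.1)

Answer: after 2 steps: λ.(λ.λ.λ.1) (λ.λ.λ.1)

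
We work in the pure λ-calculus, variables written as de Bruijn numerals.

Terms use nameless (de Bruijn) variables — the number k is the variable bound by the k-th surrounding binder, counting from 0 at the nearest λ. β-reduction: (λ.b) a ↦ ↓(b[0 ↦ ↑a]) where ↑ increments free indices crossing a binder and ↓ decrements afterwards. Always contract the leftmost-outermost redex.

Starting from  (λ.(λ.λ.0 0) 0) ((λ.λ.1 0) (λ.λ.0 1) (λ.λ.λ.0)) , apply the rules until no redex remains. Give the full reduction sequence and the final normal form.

Answer: normal form = λ.0 0  (in 2 steps)

Working:
  start: (λ.(λ.λ.0 0) 0) ((λ.λ.1 0) (λ.λ.0 1) (λ.λ.λ.0))
  [1] (λ.λ.0 0) ((λ.λ.1 0) (λ.λ.0 1) (λ.λ.λ.0))
  [2] λ.0 0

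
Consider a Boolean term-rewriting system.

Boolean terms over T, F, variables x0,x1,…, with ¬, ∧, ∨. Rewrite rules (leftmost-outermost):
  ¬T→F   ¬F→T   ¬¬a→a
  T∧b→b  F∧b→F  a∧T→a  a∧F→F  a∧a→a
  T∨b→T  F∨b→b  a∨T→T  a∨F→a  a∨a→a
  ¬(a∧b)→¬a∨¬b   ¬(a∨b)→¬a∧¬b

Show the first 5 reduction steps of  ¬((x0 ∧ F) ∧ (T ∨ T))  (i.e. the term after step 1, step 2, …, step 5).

  start: ¬((x0 ∧ F) ∧ (T ∨ T))
  [1] ¬(x0 ∧ F) ∨ ¬(T ∨ T)
  [2] (¬x0 ∨ ¬F) ∨ ¬(T ∨ T)
  [3] (¬x0 ∨ T) ∨ ¬(T ∨ T)
  [4] T ∨ ¬(T ∨ T)
  [5] T

Answer: after 5 steps: T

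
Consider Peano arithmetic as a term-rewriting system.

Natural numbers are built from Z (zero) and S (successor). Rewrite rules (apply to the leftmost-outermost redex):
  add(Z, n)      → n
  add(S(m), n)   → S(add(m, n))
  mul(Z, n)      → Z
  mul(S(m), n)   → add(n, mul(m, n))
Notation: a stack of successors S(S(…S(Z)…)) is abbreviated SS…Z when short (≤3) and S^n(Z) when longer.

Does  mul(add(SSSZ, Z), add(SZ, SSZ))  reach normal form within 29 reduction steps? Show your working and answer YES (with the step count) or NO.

  start: mul(add(SSSZ, Z), add(SZ, SSZ))
  step 1: mul(S(add(SSZ, Z)), add(SZ, SSZ))
  step 2: add(add(SZ, SSZ), mul(add(SSZ, Z), add(SZ, SSZ)))
  step 3: add(S(add(Z, SSZ)), mul(add(SSZ, Z), add(SZ, SSZ)))
  step 4: S(add(add(Z, SSZ), mul(add(SSZ, Z), add(SZ, SSZ))))
  step 5: S(add(SSZ, mul(add(SSZ, Z), add(SZ, SSZ))))
  step 6: S(S(add(SZ, mul(add(SSZ, Z), add(SZ, SSZ)))))
  step 7: S(S(S(add(Z, mul(add(SSZ, Z), add(SZ, SSZ))))))
  step 8: S(S(S(mul(add(SSZ, Z), add(SZ, SSZ)))))
  step 9: S(S(S(mul(S(add(SZ, Z)), add(SZ, SSZ)))))
  step 10: S(S(S(add(add(SZ, SSZ), mul(add(SZ, Z), add(SZ, SSZ))))))
  step 11: S(S(S(add(S(add(Z, SSZ)), mul(add(SZ, Z), add(SZ, SSZ))))))
  step 12: S(S(S(S(add(add(Z, SSZ), mul(add(SZ, Z), add(SZ, SSZ)))))))
  step 13: S(S(S(S(add(SSZ, mul(add(SZ, Z), add(SZ, SSZ)))))))
  step 14: S(S(S(S(S(add(SZ, mul(add(SZ, Z), add(SZ, SSZ))))))))
  step 15: S(S(S(S(S(S(add(Z, mul(add(SZ, Z), add(SZ, SSZ)))))))))
  step 16: S(S(S(S(S(S(mul(add(SZ, Z), add(SZ, SSZ))))))))
  step 17: S(S(S(S(S(S(mul(S(add(Z, Z)), add(SZ, SSZ))))))))
  step 18: S(S(S(S(S(S(add(add(SZ, SSZ), mul(add(Z, Z), add(SZ, SSZ)))))))))
  step 19: S(S(S(S(S(S(add(S(add(Z, SSZ)), mul(add(Z, Z), add(SZ, SSZ)))))))))
  step 20: S(S(S(S(S(S(S(add(add(Z, SSZ), mul(add(Z, Z), add(SZ, SSZ))))))))))
  step 21: S(S(S(S(S(S(S(add(SSZ, mul(add(Z, Z), add(SZ, SSZ))))))))))
  step 22: S(S(S(S(S(S(S(S(add(SZ, mul(add(Z, Z), add(SZ, SSZ)))))))))))
  step 23: S(S(S(S(S(S(S(S(S(add(Z, mul(add(Z, Z), add(SZ, SSZ))))))))))))
  step 24: S(S(S(S(S(S(S(S(S(mul(add(Z, Z), add(SZ, SSZ)))))))))))
  step 25: S(S(S(S(S(S(S(S(S(mul(Z, add(SZ, SSZ)))))))))))
  step 26: S^9(Z)

Answer: YES — reaches normal form S^9(Z) in 26 ≤ 29 steps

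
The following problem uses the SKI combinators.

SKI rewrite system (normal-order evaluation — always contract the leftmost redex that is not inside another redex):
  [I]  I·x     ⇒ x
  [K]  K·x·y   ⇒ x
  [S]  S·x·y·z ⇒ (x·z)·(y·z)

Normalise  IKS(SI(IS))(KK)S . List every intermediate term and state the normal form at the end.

  start: IKS(SI(IS))(KK)S
  →1  KS(SI(IS))(KK)S
  →2  S(KK)S

Answer: normal form = S(KK)S  (in 2 steps)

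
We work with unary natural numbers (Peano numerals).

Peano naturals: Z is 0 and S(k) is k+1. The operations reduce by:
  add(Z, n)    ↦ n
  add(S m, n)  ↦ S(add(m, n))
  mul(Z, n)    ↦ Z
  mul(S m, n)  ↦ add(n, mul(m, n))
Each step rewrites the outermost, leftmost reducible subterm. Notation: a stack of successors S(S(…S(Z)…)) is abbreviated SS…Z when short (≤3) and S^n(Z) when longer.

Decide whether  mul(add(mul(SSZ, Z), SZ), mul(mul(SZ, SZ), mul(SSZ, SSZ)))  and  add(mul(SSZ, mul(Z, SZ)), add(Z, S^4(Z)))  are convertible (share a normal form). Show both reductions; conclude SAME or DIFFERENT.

Term A:
  start: mul(add(mul(SSZ, Z), SZ), mul(mul(SZ, SZ), mul(SSZ, SSZ)))
  step 1: mul(add(add(Z, mul(SZ, Z)), SZ), mul(mul(SZ, SZ), mul(SSZ, SSZ)))
  step 2: mul(add(mul(SZ, Z), SZ), mul(mul(SZ, SZ), mul(SSZ, SSZ)))
  step 3: mul(add(add(Z, mul(Z, Z)), SZ), mul(mul(SZ, SZ), mul(SSZ, SSZ)))
  step 4: mul(add(mul(Z, Z), SZ), mul(mul(SZ, SZ), mul(SSZ, SSZ)))
  step 5: mul(add(Z, SZ), mul(mul(SZ, SZ), mul(SSZ, SSZ)))
  step 6: mul(SZ, mul(mul(SZ, SZ), mul(SSZ, SSZ)))
  step 7: add(mul(mul(SZ, SZ), mul(SSZ, SSZ)), mul(Z, mul(mul(SZ, SZ), mul(SSZ, SSZ))))
  step 8: add(mul(add(SZ, mul(Z, SZ)), mul(SSZ, SSZ)), mul(Z, mul(mul(SZ, SZ), mul(SSZ, SSZ))))
  step 9: add(mul(S(add(Z, mul(Z, SZ))), mul(SSZ, SSZ)), mul(Z, mul(mul(SZ, SZ), mul(SSZ, SSZ))))
  step 10: add(add(mul(SSZ, SSZ), mul(add(Z, mul(Z, SZ)), mul(SSZ, SSZ))), mul(Z, mul(mul(SZ, SZ), mul(SSZ, SSZ))))
  step 11: add(add(add(SSZ, mul(SZ, SSZ)), mul(add(Z, mul(Z, SZ)), mul(SSZ, SSZ))), mul(Z, mul(mul(SZ, SZ), mul(SSZ, SSZ))))
  step 12: add(add(S(add(SZ, mul(SZ, SSZ))), mul(add(Z, mul(Z, SZ)), mul(SSZ, SSZ))), mul(Z, mul(mul(SZ, SZ), mul(SSZ, SSZ))))
  step 13: add(S(add(add(SZ, mul(SZ, SSZ)), mul(add(Z, mul(Z, SZ)), mul(SSZ, SSZ)))), mul(Z, mul(mul(SZ, SZ), mul(SSZ, SSZ))))
  step 14: S(add(add(add(SZ, mul(SZ, SSZ)), mul(add(Z, mul(Z, SZ)), mul(SSZ, SSZ))), mul(Z, mul(mul(SZ, SZ), mul(SSZ, SSZ)))))
  step 15: S(add(add(S(add(Z, mul(SZ, SSZ))), mul(add(Z, mul(Z, SZ)), mul(SSZ, SSZ))), mul(Z, mul(mul(SZ, SZ), mul(SSZ, SSZ)))))
  step 16: S(add(S(add(add(Z, mul(SZ, SSZ)), mul(add(Z, mul(Z, SZ)), mul(SSZ, SSZ)))), mul(Z, mul(mul(SZ, SZ), mul(SSZ, SSZ)))))
  step 17: S(S(add(add(add(Z, mul(SZ, SSZ)), mul(add(Z, mul(Z, SZ)), mul(SSZ, SSZ))), mul(Z, mul(mul(SZ, SZ), mul(SSZ, SSZ))))))
  step 18: S(S(add(add(mul(SZ, SSZ), mul(add(Z, mul(Z, SZ)), mul(SSZ, SSZ))), mul(Z, mul(mul(SZ, SZ), mul(SSZ, SSZ))))))
  step 19: S(S(add(add(add(SSZ, mul(Z, SSZ)), mul(add(Z, mul(Z, SZ)), mul(SSZ, SSZ))), mul(Z, mul(mul(SZ, SZ), mul(SSZ, SSZ))))))
  step 20: S(S(add(add(S(add(SZ, mul(Z, SSZ))), mul(add(Z, mul(Z, SZ)), mul(SSZ, SSZ))), mul(Z, mul(mul(SZ, SZ), mul(SSZ, SSZ))))))
  step 21: S(S(add(S(add(add(SZ, mul(Z, SSZ)), mul(add(Z, mul(Z, SZ)), mul(SSZ, SSZ)))), mul(Z, mul(mul(SZ, SZ), mul(SSZ, SSZ))))))
  step 22: S(S(S(add(add(add(SZ, mul(Z, SSZ)), mul(add(Z, mul(Z, SZ)), mul(SSZ, SSZ))), mul(Z, mul(mul(SZ, SZ), mul(SSZ, SSZ)))))))
  step 23: S(S(S(add(add(S(add(Z, mul(Z, SSZ))), mul(add(Z, mul(Z, SZ)), mul(SSZ, SSZ))), mul(Z, mul(mul(SZ, SZ), mul(SSZ, SSZ)))))))
  step 24: S(S(S(add(S(add(add(Z, mul(Z, SSZ)), mul(add(Z, mul(Z, SZ)), mul(SSZ, SSZ)))), mul(Z, mul(mul(SZ, SZ), mul(SSZ, SSZ)))))))
  step 25: S(S(S(S(add(add(add(Z, mul(Z, SSZ)), mul(add(Z, mul(Z, SZ)), mul(SSZ, SSZ))), mul(Z, mul(mul(SZ, SZ), mul(SSZ, SSZ))))))))
  step 26: S(S(S(S(add(add(mul(Z, SSZ), mul(add(Z, mul(Z, SZ)), mul(SSZ, SSZ))), mul(Z, mul(mul(SZ, SZ), mul(SSZ, SSZ))))))))
  step 27: S(S(S(S(add(add(Z, mul(add(Z, mul(Z, SZ)), mul(SSZ, SSZ))), mul(Z, mul(mul(SZ, SZ), mul(SSZ, SSZ))))))))
  step 28: S(S(S(S(add(mul(add(Z, mul(Z, SZ)), mul(SSZ, SSZ)), mul(Z, mul(mul(SZ, SZ), mul(SSZ, SSZ))))))))
  step 29: S(S(S(S(add(mul(mul(Z, SZ), mul(SSZ, SSZ)), mul(Z, mul(mul(SZ, SZ), mul(SSZ, SSZ))))))))
  step 30: S(S(S(S(add(mul(Z, mul(SSZ, SSZ)), mul(Z, mul(mul(SZ, SZ), mul(SSZ, SSZ))))))))
  step 31: S(S(S(S(add(Z, mul(Z, mul(mul(SZ, SZ), mul(SSZ, SSZ))))))))
  step 32: S(S(S(S(mul(Z, mul(mul(SZ, SZ), mul(SSZ, SSZ)))))))
  step 33: S^4(Z)

Term B:
  start: add(mul(SSZ, mul(Z, SZ)), add(Z, S^4(Z)))
  step 1: add(add(mul(Z, SZ), mul(SZ, mul(Z, SZ))), add(Z, S^4(Z)))
  step 2: add(add(Z, mul(SZ, mul(Z, SZ))), add(Z, S^4(Z)))
  step 3: add(mul(SZ, mul(Z, SZ)), add(Z, S^4(Z)))
  step 4: add(add(mul(Z, SZ), mul(Z, mul(Z, SZ))), add(Z, S^4(Z)))
  step 5: add(add(Z, mul(Z, mul(Z, SZ))), add(Z, S^4(Z)))
  step 6: add(mul(Z, mul(Z, SZ)), add(Z, S^4(Z)))
  step 7: add(Z, add(Z, S^4(Z)))
  step 8: add(Z, S^4(Z))
  step 9: S^4(Z)

Answer: SAME — A ⇓ S^4(Z), B ⇓ S^4(Z)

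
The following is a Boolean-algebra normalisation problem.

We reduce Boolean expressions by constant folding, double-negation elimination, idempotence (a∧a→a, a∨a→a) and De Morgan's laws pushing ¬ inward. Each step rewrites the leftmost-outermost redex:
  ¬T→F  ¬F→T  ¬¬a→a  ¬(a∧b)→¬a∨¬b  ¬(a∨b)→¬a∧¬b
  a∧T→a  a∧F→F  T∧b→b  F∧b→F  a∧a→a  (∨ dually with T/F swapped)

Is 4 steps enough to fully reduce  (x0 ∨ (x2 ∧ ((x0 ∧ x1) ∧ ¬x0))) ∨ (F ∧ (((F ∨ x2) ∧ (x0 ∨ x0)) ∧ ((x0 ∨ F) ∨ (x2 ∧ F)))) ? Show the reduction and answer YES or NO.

  start: (x0 ∨ (x2 ∧ ((x0 ∧ x1) ∧ ¬x0))) ∨ (F ∧ (((F ∨ x2) ∧ (x0 ∨ x0)) ∧ ((x0 ∨ F) ∨ (x2 ∧ F))))
  step 1: (x0 ∨ (x2 ∧ ((x0 ∧ x1) ∧ ¬x0))) ∨ F
  step 2: x0 ∨ (x2 ∧ ((x0 ∧ x1) ∧ ¬x0))

Answer: YES — reaches normal form x0 ∨ (x2 ∧ ((x0 ∧ x1) ∧ ¬x0)) in 2 ≤ 4 steps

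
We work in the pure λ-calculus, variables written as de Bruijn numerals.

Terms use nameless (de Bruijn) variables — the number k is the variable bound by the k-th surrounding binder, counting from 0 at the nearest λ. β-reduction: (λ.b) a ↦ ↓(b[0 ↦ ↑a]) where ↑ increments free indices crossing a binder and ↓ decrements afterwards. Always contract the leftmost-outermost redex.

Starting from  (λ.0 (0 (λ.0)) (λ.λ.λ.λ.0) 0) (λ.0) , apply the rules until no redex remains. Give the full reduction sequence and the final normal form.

Answer: normal form = λ.λ.λ.0  (in 5 steps)

Working:
  start: (λ.0 (0 (λ.0)) (λ.λ.λ.λ.0) 0) (λ.0)
  [1] (λ.0) ((λ.0) (λ.0)) (λ.λ.λ.λ.0) (λ.0)
  [2] (λ.0) (λ.0) (λ.λ.λ.λ.0) (λ.0)
  [3] (λ.0) (λ.λ.λ.λ.0) (λ.0)
  [4] (λ.λ.λ.λ.0) (λ.0)
  [5] λ.λ.λ.0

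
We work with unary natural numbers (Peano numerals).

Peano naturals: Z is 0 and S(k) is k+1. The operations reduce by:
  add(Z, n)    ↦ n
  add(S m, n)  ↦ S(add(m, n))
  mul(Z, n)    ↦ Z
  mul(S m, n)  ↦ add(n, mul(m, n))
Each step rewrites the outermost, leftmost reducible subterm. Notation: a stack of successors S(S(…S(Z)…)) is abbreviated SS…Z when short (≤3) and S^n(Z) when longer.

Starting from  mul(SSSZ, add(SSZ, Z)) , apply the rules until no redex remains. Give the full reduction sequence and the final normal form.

Answer: normal form = S^6(Z)  (in 22 steps)

Working:
  start: mul(SSSZ, add(SSZ, Z))
  [1] add(add(SSZ, Z), mul(SSZ, add(SSZ, Z)))
  [2] add(S(add(SZ, Z)), mul(SSZ, add(SSZ, Z)))
  [3] S(add(add(SZ, Z), mul(SSZ, add(SSZ, Z))))
  [4] S(add(S(add(Z, Z)), mul(SSZ, add(SSZ, Z))))
  [5] S(S(add(add(Z, Z), mul(SSZ, add(SSZ, Z)))))
  [6] S(S(add(Z, mul(SSZ, add(SSZ, Z)))))
  [7] S(S(mul(SSZ, add(SSZ, Z))))
  [8] S(S(add(add(SSZ, Z), mul(SZ, add(SSZ, Z)))))
  [9] S(S(add(S(add(SZ, Z)), mul(SZ, add(SSZ, Z)))))
  [10] S(S(S(add(add(SZ, Z), mul(SZ, add(SSZ, Z))))))
  [11] S(S(S(add(S(add(Z, Z)), mul(SZ, add(SSZ, Z))))))
  [12] S(S(S(S(add(add(Z, Z), mul(SZ, add(SSZ, Z)))))))
  [13] S(S(S(S(add(Z, mul(SZ, add(SSZ, Z)))))))
  [14] S(S(S(S(mul(SZ, add(SSZ, Z))))))
  [15] S(S(S(S(add(add(SSZ, Z), mul(Z, add(SSZ, Z)))))))
  [16] S(S(S(S(add(S(add(SZ, Z)), mul(Z, add(SSZ, Z)))))))
  [17] S(S(S(S(S(add(add(SZ, Z), mul(Z, add(SSZ, Z))))))))
  [18] S(S(S(S(S(add(S(add(Z, Z)), mul(Z, add(SSZ, Z))))))))
  [19] S(S(S(S(S(S(add(add(Z, Z), mul(Z, add(SSZ, Z)))))))))
  [20] S(S(S(S(S(S(add(Z, mul(Z, add(SSZ, Z)))))))))
  [21] S(S(S(S(S(S(mul(Z, add(SSZ, Z))))))))
  [22] S^6(Z)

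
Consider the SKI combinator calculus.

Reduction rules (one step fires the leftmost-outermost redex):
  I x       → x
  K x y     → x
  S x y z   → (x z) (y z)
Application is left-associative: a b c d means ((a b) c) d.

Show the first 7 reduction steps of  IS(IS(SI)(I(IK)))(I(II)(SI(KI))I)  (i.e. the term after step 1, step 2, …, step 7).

Answer: after 7 steps: S(S(SI)K)(SI(KI)I)

Reduction:
  start: IS(IS(SI)(I(IK)))(I(II)(SI(KI))I)
  →1  S(IS(SI)(I(IK)))(I(II)(SI(KI))I)
  →2  S(S(SI)(I(IK)))(I(II)(SI(KI))I)
  →3  S(S(SI)(IK))(I(II)(SI(KI))I)
  →4  S(S(SI)K)(I(II)(SI(KI))I)
  →5  S(S(SI)K)(II(SI(KI))I)
  →6  S(S(SI)K)(I(SI(KI))I)
  →7  S(S(SI)K)(SI(KI)I)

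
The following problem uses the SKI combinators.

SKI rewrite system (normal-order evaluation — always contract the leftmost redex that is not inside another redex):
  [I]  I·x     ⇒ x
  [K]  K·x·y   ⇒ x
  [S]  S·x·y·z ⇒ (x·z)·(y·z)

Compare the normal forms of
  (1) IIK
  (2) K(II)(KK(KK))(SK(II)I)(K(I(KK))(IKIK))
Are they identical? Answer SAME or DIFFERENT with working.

Answer: DIFFERENT — A ⇓ K, B ⇓ KK

Reduction:
Term A:
  start: IIK
  step 1: IK
  step 2: K

Term B:
  start: K(II)(KK(KK))(SK(II)I)(K(I(KK))(IKIK))
  step 1: II(SK(II)I)(K(I(KK))(IKIK))
  step 2: I(SK(II)I)(K(I(KK))(IKIK))
  step 3: SK(II)I(K(I(KK))(IKIK))
  step 4: KI(III)(K(I(KK))(IKIK))
  step 5: I(K(I(KK))(IKIK))
  step 6: K(I(KK))(IKIK)
  step 7: I(KK)
  step 8: KK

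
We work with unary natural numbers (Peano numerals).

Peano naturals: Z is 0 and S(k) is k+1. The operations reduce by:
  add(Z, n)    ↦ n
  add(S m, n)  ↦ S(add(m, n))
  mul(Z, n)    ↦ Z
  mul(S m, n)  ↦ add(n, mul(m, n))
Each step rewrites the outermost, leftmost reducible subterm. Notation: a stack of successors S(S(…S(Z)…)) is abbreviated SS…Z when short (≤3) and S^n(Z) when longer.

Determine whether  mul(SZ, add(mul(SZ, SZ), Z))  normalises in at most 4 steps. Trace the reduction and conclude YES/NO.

  start: mul(SZ, add(mul(SZ, SZ), Z))
  [1] add(add(mul(SZ, SZ), Z), mul(Z, add(mul(SZ, SZ), Z)))
  [2] add(add(add(SZ, mul(Z, SZ)), Z), mul(Z, add(mul(SZ, SZ), Z)))
  [3] add(add(S(add(Z, mul(Z, SZ))), Z), mul(Z, add(mul(SZ, SZ), Z)))
  [4] add(S(add(add(Z, mul(Z, SZ)), Z)), mul(Z, add(mul(SZ, SZ), Z)))

Answer: NO — after 4 steps the term is add(S(add(add(Z, mul(Z, SZ)), Z)), mul(Z, add(mul(SZ, SZ), Z))), not yet normal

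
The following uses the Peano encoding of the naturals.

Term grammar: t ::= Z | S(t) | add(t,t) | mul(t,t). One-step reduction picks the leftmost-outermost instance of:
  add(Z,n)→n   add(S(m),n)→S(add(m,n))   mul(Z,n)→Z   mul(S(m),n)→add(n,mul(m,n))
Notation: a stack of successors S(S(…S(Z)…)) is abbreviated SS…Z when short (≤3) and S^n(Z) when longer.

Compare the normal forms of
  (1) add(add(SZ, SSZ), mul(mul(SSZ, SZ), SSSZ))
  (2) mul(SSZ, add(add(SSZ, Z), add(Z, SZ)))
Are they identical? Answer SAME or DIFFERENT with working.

Term A:
  start: add(add(SZ, SSZ), mul(mul(SSZ, SZ), SSSZ))
  step 1: add(S(add(Z, SSZ)), mul(mul(SSZ, SZ), SSSZ))
  step 2: S(add(add(Z, SSZ), mul(mul(SSZ, SZ), SSSZ)))
  step 3: S(add(SSZ, mul(mul(SSZ, SZ), SSSZ)))
  step 4: S(S(add(SZ, mul(mul(SSZ, SZ), SSSZ))))
  step 5: S(S(S(add(Z, mul(mul(SSZ, SZ), SSSZ)))))
  step 6: S(S(S(mul(mul(SSZ, SZ), SSSZ))))
  step 7: S(S(S(mul(add(SZ, mul(SZ, SZ)), SSSZ))))
  step 8: S(S(S(mul(S(add(Z, mul(SZ, SZ))), SSSZ))))
  step 9: S(S(S(add(SSSZ, mul(add(Z, mul(SZ, SZ)), SSSZ)))))
  step 10: S(S(S(S(add(SSZ, mul(add(Z, mul(SZ, SZ)), SSSZ))))))
  step 11: S(S(S(S(S(add(SZ, mul(add(Z, mul(SZ, SZ)), SSSZ)))))))
  step 12: S(S(S(S(S(S(add(Z, mul(add(Z, mul(SZ, SZ)), SSSZ))))))))
  step 13: S(S(S(S(S(S(mul(add(Z, mul(SZ, SZ)), SSSZ)))))))
  step 14: S(S(S(S(S(S(mul(mul(SZ, SZ), SSSZ)))))))
  step 15: S(S(S(S(S(S(mul(add(SZ, mul(Z, SZ)), SSSZ)))))))
  step 16: S(S(S(S(S(S(mul(S(add(Z, mul(Z, SZ))), SSSZ)))))))
  step 17: S(S(S(S(S(S(add(SSSZ, mul(add(Z, mul(Z, SZ)), SSSZ))))))))
  step 18: S(S(S(S(S(S(S(add(SSZ, mul(add(Z, mul(Z, SZ)), SSSZ)))))))))
  step 19: S(S(S(S(S(S(S(S(add(SZ, mul(add(Z, mul(Z, SZ)), SSSZ))))))))))
  step 20: S(S(S(S(S(S(S(S(S(add(Z, mul(add(Z, mul(Z, SZ)), SSSZ)))))))))))
  step 21: S(S(S(S(S(S(S(S(S(mul(add(Z, mul(Z, SZ)), SSSZ))))))))))
  step 22: S(S(S(S(S(S(S(S(S(mul(mul(Z, SZ), SSSZ))))))))))
  step 23: S(S(S(S(S(S(S(S(S(mul(Z, SSSZ))))))))))
  step 24: S^9(Z)

Term B:
  start: mul(SSZ, add(add(SSZ, Z), add(Z, SZ)))
  step 1: add(add(add(SSZ, Z), add(Z, SZ)), mul(SZ, add(add(SSZ, Z), add(Z, SZ))))
  step 2: add(add(S(add(SZ, Z)), add(Z, SZ)), mul(SZ, add(add(SSZ, Z), add(Z, SZ))))
  step 3: add(S(add(add(SZ, Z), add(Z, SZ))), mul(SZ, add(add(SSZ, Z), add(Z, SZ))))
  step 4: S(add(add(add(SZ, Z), add(Z, SZ)), mul(SZ, add(add(SSZ, Z), add(Z, SZ)))))
  step 5: S(add(add(S(add(Z, Z)), add(Z, SZ)), mul(SZ, add(add(SSZ, Z), add(Z, SZ)))))
  step 6: S(add(S(add(add(Z, Z), add(Z, SZ))), mul(SZ, add(add(SSZ, Z), add(Z, SZ)))))
  step 7: S(S(add(add(add(Z, Z), add(Z, SZ)), mul(SZ, add(add(SSZ, Z), add(Z, SZ))))))
  step 8: S(S(add(add(Z, add(Z, SZ)), mul(SZ, add(add(SSZ, Z), add(Z, SZ))))))
  step 9: S(S(add(add(Z, SZ), mul(SZ, add(add(SSZ, Z), add(Z, SZ))))))
  step 10: S(S(add(SZ, mul(SZ, add(add(SSZ, Z), add(Z, SZ))))))
  step 11: S(S(S(add(Z, mul(SZ, add(add(SSZ, Z), add(Z, SZ)))))))
  step 12: S(S(S(mul(SZ, add(add(SSZ, Z), add(Z, SZ))))))
  step 13: S(S(S(add(add(add(SSZ, Z), add(Z, SZ)), mul(Z, add(add(SSZ, Z), add(Z, SZ)))))))
  step 14: S(S(S(add(add(S(add(SZ, Z)), add(Z, SZ)), mul(Z, add(add(SSZ, Z), add(Z, SZ)))))))
  step 15: S(S(S(add(S(add(add(SZ, Z), add(Z, SZ))), mul(Z, add(add(SSZ, Z), add(Z, SZ)))))))
  step 16: S(S(S(S(add(add(add(SZ, Z), add(Z, SZ)), mul(Z, add(add(SSZ, Z), add(Z, SZ))))))))
  step 17: S(S(S(S(add(add(S(add(Z, Z)), add(Z, SZ)), mul(Z, add(add(SSZ, Z), add(Z, SZ))))))))
  step 18: S(S(S(S(add(S(add(add(Z, Z), add(Z, SZ))), mul(Z, add(add(SSZ, Z), add(Z, SZ))))))))
  step 19: S(S(S(S(S(add(add(add(Z, Z), add(Z, SZ)), mul(Z, add(add(SSZ, Z), add(Z, SZ)))))))))
  step 20: S(S(S(S(S(add(add(Z, add(Z, SZ)), mul(Z, add(add(SSZ, Z), add(Z, SZ)))))))))
  step 21: S(S(S(S(S(add(add(Z, SZ), mul(Z, add(add(SSZ, Z), add(Z, SZ)))))))))
  step 22: S(S(S(S(S(add(SZ, mul(Z, add(add(SSZ, Z), add(Z, SZ)))))))))
  step 23: S(S(S(S(S(S(add(Z, mul(Z, add(add(SSZ, Z), add(Z, SZ))))))))))
  step 24: S(S(S(S(S(S(mul(Z, add(add(SSZ, Z), add(Z, SZ)))))))))
  step 25: S^6(Z)

Answer: DIFFERENT — A ⇓ S^9(Z), B ⇓ S^6(Z)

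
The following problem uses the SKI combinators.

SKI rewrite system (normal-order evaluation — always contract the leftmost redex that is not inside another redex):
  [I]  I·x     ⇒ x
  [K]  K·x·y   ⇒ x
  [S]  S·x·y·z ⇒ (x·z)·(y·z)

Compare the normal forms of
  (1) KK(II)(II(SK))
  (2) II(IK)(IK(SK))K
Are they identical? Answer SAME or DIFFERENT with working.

Term A:
  start: KK(II)(II(SK))
  step 1: K(II(SK))
  step 2: K(I(SK))
  step 3: K(SK)

Term B:
  start: II(IK)(IK(SK))K
  step 1: I(IK)(IK(SK))K
  step 2: IK(IK(SK))K
  step 3: K(IK(SK))K
  step 4: IK(SK)
  step 5: K(SK)

Answer: SAME — A ⇓ K(SK), B ⇓ K(SK)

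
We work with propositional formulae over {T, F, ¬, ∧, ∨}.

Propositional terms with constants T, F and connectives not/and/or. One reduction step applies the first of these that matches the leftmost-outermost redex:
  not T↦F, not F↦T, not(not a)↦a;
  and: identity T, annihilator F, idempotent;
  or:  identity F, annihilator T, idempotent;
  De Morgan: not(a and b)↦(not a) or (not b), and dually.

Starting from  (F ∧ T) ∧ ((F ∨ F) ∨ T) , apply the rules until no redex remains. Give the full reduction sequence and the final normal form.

Answer: normal form = F  (in 2 steps)

Working:
  start: (F ∧ T) ∧ ((F ∨ F) ∨ T)
  [1] F ∧ ((F ∨ F) ∨ T)
  [2] F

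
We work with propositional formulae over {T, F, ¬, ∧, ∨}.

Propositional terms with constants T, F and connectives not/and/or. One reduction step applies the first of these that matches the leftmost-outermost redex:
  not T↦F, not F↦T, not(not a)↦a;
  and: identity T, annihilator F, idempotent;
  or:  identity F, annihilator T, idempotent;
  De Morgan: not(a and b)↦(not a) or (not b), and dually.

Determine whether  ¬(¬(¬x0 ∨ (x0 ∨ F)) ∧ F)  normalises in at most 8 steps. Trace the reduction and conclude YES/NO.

  start: ¬(¬(¬x0 ∨ (x0 ∨ F)) ∧ F)
  [1] ¬¬(¬x0 ∨ (x0 ∨ F)) ∨ ¬F
  [2] (¬x0 ∨ (x0 ∨ F)) ∨ ¬F
  [3] (¬x0 ∨ x0) ∨ ¬F
  [4] (¬x0 ∨ x0) ∨ T
  [5] T

Answer: YES — reaches normal form T in 5 ≤ 8 steps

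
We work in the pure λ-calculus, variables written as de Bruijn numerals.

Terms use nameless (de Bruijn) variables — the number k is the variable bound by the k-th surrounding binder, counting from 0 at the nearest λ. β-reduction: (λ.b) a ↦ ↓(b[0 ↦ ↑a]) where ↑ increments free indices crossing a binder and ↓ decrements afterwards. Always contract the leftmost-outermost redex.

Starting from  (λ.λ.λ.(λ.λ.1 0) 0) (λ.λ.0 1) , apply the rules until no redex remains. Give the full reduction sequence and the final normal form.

Answer: normal form = λ.λ.λ.1 0  (in 2 steps)

Working:
  start: (λ.λ.λ.(λ.λ.1 0) 0) (λ.λ.0 1)
  [1] λ.λ.(λ.λ.1 0) 0
  [2] λ.λ.λ.1 0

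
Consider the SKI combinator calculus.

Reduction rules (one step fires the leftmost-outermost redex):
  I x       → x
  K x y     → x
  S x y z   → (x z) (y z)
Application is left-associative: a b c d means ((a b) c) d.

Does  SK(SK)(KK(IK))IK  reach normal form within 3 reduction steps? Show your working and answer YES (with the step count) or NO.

  start: SK(SK)(KK(IK))IK
  →1  K(KK(IK))(SK(KK(IK)))IK
  →2  KK(IK)IK
  →3  KIK

Answer: NO — after 3 steps the term is KIK, not yet normal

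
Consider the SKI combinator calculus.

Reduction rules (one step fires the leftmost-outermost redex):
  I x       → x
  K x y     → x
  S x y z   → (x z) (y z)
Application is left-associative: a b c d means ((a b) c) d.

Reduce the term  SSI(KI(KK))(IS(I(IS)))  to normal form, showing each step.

  start: SSI(KI(KK))(IS(I(IS)))
  [1] S(KI(KK))(I(KI(KK)))(IS(I(IS)))
  [2] KI(KK)(IS(I(IS)))(I(KI(KK))(IS(I(IS))))
  [3] I(IS(I(IS)))(I(KI(KK))(IS(I(IS))))
  [4] IS(I(IS))(I(KI(KK))(IS(I(IS))))
  [5] S(I(IS))(I(KI(KK))(IS(I(IS))))
  [6] S(IS)(I(KI(KK))(IS(I(IS))))
  [7] SS(I(KI(KK))(IS(I(IS))))
  [8] SS(KI(KK)(IS(I(IS))))
  [9] SS(I(IS(I(IS))))
  [10] SS(IS(I(IS)))
  [11] SS(S(I(IS)))
  [12] SS(S(IS))
  [13] SS(SS)

Answer: normal form = SS(SS)  (in 13 steps)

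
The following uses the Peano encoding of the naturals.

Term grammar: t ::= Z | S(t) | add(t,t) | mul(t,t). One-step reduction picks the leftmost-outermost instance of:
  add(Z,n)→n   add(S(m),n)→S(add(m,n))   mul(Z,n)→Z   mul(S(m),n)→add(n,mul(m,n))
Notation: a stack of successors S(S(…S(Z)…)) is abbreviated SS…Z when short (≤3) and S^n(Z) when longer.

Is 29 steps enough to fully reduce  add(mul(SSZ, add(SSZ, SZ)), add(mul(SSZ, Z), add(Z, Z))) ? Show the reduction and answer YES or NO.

  start: add(mul(SSZ, add(SSZ, SZ)), add(mul(SSZ, Z), add(Z, Z)))
  [1] add(add(add(SSZ, SZ), mul(SZ, add(SSZ, SZ))), add(mul(SSZ, Z), add(Z, Z)))
  [2] add(add(S(add(SZ, SZ)), mul(SZ, add(SSZ, SZ))), add(mul(SSZ, Z), add(Z, Z)))
  [3] add(S(add(add(SZ, SZ), mul(SZ, add(SSZ, SZ)))), add(mul(SSZ, Z), add(Z, Z)))
  [4] S(add(add(add(SZ, SZ), mul(SZ, add(SSZ, SZ))), add(mul(SSZ, Z), add(Z, Z))))
  [5] S(add(add(S(add(Z, SZ)), mul(SZ, add(SSZ, SZ))), add(mul(SSZ, Z), add(Z, Z))))
  [6] S(add(S(add(add(Z, SZ), mul(SZ, add(SSZ, SZ)))), add(mul(SSZ, Z), add(Z, Z))))
  [7] S(S(add(add(add(Z, SZ), mul(SZ, add(SSZ, SZ))), add(mul(SSZ, Z), add(Z, Z)))))
  [8] S(S(add(add(SZ, mul(SZ, add(SSZ, SZ))), add(mul(SSZ, Z), add(Z, Z)))))
  [9] S(S(add(S(add(Z, mul(SZ, add(SSZ, SZ)))), add(mul(SSZ, Z), add(Z, Z)))))
  [10] S(S(S(add(add(Z, mul(SZ, add(SSZ, SZ))), add(mul(SSZ, Z), add(Z, Z))))))
  [11] S(S(S(add(mul(SZ, add(SSZ, SZ)), add(mul(SSZ, Z), add(Z, Z))))))
  [12] S(S(S(add(add(add(SSZ, SZ), mul(Z, add(SSZ, SZ))), add(mul(SSZ, Z), add(Z, Z))))))
  [13] S(S(S(add(add(S(add(SZ, SZ)), mul(Z, add(SSZ, SZ))), add(mul(SSZ, Z), add(Z, Z))))))
  [14] S(S(S(add(S(add(add(SZ, SZ), mul(Z, add(SSZ, SZ)))), add(mul(SSZ, Z), add(Z, Z))))))
  [15] S(S(S(S(add(add(add(SZ, SZ), mul(Z, add(SSZ, SZ))), add(mul(SSZ, Z), add(Z, Z)))))))
  [16] S(S(S(S(add(add(S(add(Z, SZ)), mul(Z, add(SSZ, SZ))), add(mul(SSZ, Z), add(Z, Z)))))))
  [17] S(S(S(S(add(S(add(add(Z, SZ), mul(Z, add(SSZ, SZ)))), add(mul(SSZ, Z), add(Z, Z)))))))
  [18] S(S(S(S(S(add(add(add(Z, SZ), mul(Z, add(SSZ, SZ))), add(mul(SSZ, Z), add(Z, Z))))))))
  [19] S(S(S(S(S(add(add(SZ, mul(Z, add(SSZ, SZ))), add(mul(SSZ, Z), add(Z, Z))))))))
  [20] S(S(S(S(S(add(S(add(Z, mul(Z, add(SSZ, SZ)))), add(mul(SSZ, Z), add(Z, Z))))))))
  [21] S(S(S(S(S(S(add(add(Z, mul(Z, add(SSZ, SZ))), add(mul(SSZ, Z), add(Z, Z)))))))))
  [22] S(S(S(S(S(S(add(mul(Z, add(SSZ, SZ)), add(mul(SSZ, Z), add(Z, Z)))))))))
  [23] S(S(S(S(S(S(add(Z, add(mul(SSZ, Z), add(Z, Z)))))))))
  [24] S(S(S(S(S(S(add(mul(SSZ, Z), add(Z, Z))))))))
  [25] S(S(S(S(S(S(add(add(Z, mul(SZ, Z)), add(Z, Z))))))))
  [26] S(S(S(S(S(S(add(mul(SZ, Z), add(Z, Z))))))))
  [27] S(S(S(S(S(S(add(add(Z, mul(Z, Z)), add(Z, Z))))))))
  [28] S(S(S(S(S(S(add(mul(Z, Z), add(Z, Z))))))))
  [29] S(S(S(S(S(S(add(Z, add(Z, Z))))))))

Answer: NO — after 29 steps the term is S(S(S(S(S(S(add(Z, add(Z, Z)))))))), not yet normal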